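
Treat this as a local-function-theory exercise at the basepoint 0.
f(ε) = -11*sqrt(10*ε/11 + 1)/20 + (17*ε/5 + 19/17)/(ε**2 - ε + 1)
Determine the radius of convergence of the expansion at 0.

The radius of convergence is 1.

Denominator factor (ε**2 - ε + 1): discriminant -3, complex-conjugate roots (1/2) + ((1/2)*sqrt(3))*i and (1/2) - ((1/2)*sqrt(3))*i; poles of order 1, moduli 1 and 1.
Branch term (-11/20)*sqrt(1 - ε/(-11/10)): its argument vanishes at ε = -11/10, a square-root branch point, modulus 11/10.
The radius of convergence is the smallest modulus among the singular points: 1.


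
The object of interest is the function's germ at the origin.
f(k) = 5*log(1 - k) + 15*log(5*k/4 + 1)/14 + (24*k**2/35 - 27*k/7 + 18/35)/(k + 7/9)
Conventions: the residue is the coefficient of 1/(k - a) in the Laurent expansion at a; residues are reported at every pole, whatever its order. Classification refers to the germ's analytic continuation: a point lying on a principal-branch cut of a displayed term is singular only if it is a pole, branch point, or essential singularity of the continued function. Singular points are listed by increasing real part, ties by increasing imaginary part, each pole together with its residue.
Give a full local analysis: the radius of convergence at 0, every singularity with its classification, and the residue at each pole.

Radius of convergence at 0: 7/9.
At -4/5: a logarithmic branch point.
At -7/9: a pole of order 1; residue 3713/945.
At 1: a logarithmic branch point.

Denominator factor (k + 7/9): pole of order 1 at -7/9, modulus 7/9.
Branch term (5)*log(1 - k/(1)): its argument vanishes at k = 1, a logarithmic branch point, modulus 1.
Branch term (15/14)*log(1 - k/(-4/5)): its argument vanishes at k = -4/5, a logarithmic branch point, modulus 4/5.
The radius of convergence is the smallest modulus among the singular points: 7/9.
The branch terms are analytic at -7/9 and contribute nothing to the residue; only the rational part matters.
At the order-1 pole -7/9 set g(k) = (k - (-7/9))*(rational part) = 24*k**2/35 - 27*k/7 + 18/35.
Simple pole: residue = g(a) at a = -7/9, which is 3713/945.
List the singular points by increasing real part (a conjugate pair: the negative imaginary part first).


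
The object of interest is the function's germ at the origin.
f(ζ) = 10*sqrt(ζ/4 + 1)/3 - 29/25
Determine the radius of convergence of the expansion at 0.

The radius of convergence is 4.

Branch term (10/3)*sqrt(1 - ζ/(-4)): its argument vanishes at ζ = -4, a square-root branch point, modulus 4.
The radius of convergence is the smallest modulus among the singular points: 4.


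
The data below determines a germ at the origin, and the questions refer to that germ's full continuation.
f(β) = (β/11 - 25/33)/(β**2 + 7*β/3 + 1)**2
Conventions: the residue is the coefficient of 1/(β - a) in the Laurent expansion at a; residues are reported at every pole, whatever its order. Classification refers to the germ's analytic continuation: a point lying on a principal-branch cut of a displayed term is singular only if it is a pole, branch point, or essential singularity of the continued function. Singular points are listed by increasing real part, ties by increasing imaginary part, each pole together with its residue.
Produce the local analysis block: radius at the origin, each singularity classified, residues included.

Denominator factor (β**2 + 7*β/3 + 1)^2: discriminant 13/9, real irrational roots -7/6 + (1/6)*sqrt(13) and -7/6 - (1/6)*sqrt(13); poles of order 2, moduli 7/6 - (1/6)*sqrt(13) and 7/6 + (1/6)*sqrt(13).
The radius of convergence is the smallest modulus among the singular points: 7/6 - (1/6)*sqrt(13).
The factor β**2 + 7*β/3 + 1 splits as (β - a)(β - a') with a = -7/6 - (1/6)*sqrt(13), a' = -7/6 + (1/6)*sqrt(13). At the order-2 pole a set g(β) = (β - a)^2*f(β) = [β/11 - 25/33] / (β - a')^2.
Order-2 pole: residue = g'(a); g'(-7/6 - (1/6)*sqrt(13)) = -(513/1859)*sqrt(13), so the residue is -(513/1859)*sqrt(13).
The factor β**2 + 7*β/3 + 1 splits as (β - a)(β - a') with a = -7/6 + (1/6)*sqrt(13), a' = -7/6 - (1/6)*sqrt(13). At the order-2 pole a set g(β) = (β - a)^2*f(β) = [β/11 - 25/33] / (β - a')^2.
Order-2 pole: residue = g'(a); g'(-7/6 + (1/6)*sqrt(13)) = (513/1859)*sqrt(13), so the residue is (513/1859)*sqrt(13).
List the singular points by increasing real part (a conjugate pair: the negative imaginary part first).

Radius of convergence at 0: 7/6 - (1/6)*sqrt(13).
At -7/6 - (1/6)*sqrt(13): a pole of order 2; residue -(513/1859)*sqrt(13).
At -7/6 + (1/6)*sqrt(13): a pole of order 2; residue (513/1859)*sqrt(13).


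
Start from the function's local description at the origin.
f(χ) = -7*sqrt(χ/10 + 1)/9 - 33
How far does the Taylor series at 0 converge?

Branch term (-7/9)*sqrt(1 - χ/(-10)): its argument vanishes at χ = -10, a square-root branch point, modulus 10.
The radius of convergence is the smallest modulus among the singular points: 10.

The radius of convergence is 10.


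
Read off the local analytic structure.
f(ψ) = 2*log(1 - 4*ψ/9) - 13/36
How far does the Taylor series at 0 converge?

Branch term (2)*log(1 - ψ/(9/4)): its argument vanishes at ψ = 9/4, a logarithmic branch point, modulus 9/4.
The radius of convergence is the smallest modulus among the singular points: 9/4.

The radius of convergence is 9/4.


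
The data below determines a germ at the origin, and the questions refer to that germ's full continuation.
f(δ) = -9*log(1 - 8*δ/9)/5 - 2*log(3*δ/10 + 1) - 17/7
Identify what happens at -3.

The point is a regular point.

There is no denominator, hence no pole anywhere.
Branch term log(1 - δ/(-10/3)): argument at -3 is 1/10, nonzero, so -3 is not its branch point (a point on a principal cut is still regular for the continued germ).
Branch term log(1 - δ/(9/8)): argument at -3 is 11/3, nonzero, so -3 is not its branch point (a point on a principal cut is still regular for the continued germ).
So the germ continues analytically to -3.


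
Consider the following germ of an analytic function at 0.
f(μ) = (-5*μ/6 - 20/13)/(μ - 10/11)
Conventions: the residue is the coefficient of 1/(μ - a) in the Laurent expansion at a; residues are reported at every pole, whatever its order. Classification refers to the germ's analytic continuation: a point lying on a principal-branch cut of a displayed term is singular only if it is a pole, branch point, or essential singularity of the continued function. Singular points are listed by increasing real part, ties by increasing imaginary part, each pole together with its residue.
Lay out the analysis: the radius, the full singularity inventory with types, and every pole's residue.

Denominator factor (μ - 10/11): pole of order 1 at 10/11, modulus 10/11.
The radius of convergence is the smallest modulus among the singular points: 10/11.
At the order-1 pole 10/11 set g(μ) = (μ - (10/11))*f(μ) = -5*μ/6 - 20/13.
Simple pole: residue = g(a) at a = 10/11, which is -985/429.

Radius of convergence at 0: 10/11.
At 10/11: a pole of order 1; residue -985/429.


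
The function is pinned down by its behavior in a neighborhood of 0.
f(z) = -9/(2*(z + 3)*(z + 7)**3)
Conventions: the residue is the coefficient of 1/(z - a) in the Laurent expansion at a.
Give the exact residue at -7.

The residue is 9/128.

At the order-3 pole -7 set g(z) = (z - (-7))^3*f(z) = -9/(2*(z + 3)).
Order-3 pole: residue = g''(a)/2; g''(-7) = 9/64, so the residue is 9/128.


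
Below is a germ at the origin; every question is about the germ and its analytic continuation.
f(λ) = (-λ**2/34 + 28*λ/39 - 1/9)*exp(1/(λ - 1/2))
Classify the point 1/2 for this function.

The point is an essential singularity.

The exponent 1/(λ - (1/2)) has a pole at 1/2, so exp(1/(λ - (1/2))) takes every nonzero value near it: an essential singularity (not a pole of any order).


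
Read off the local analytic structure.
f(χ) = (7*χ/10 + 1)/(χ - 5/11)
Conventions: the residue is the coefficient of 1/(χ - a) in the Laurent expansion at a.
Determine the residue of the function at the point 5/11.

At the order-1 pole 5/11 set g(χ) = (χ - (5/11))*f(χ) = 7*χ/10 + 1.
Simple pole: residue = g(a) at a = 5/11, which is 29/22.

The residue is 29/22.


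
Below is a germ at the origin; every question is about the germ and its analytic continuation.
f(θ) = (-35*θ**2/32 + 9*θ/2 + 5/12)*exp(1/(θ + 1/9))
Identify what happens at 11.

The point is a regular point.

There is no denominator, hence no pole anywhere.
The essential point of exp(1/(θ - (-1/9))) is -1/9, not 11.
So the germ continues analytically to 11.


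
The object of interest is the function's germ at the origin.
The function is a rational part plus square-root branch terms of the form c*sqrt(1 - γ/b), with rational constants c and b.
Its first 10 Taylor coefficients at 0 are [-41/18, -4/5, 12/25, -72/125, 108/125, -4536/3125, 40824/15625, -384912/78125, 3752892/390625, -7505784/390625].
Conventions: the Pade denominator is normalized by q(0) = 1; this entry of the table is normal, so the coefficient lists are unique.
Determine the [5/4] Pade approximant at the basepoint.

The Pade approximant has numerator coefficients [-41/18, -176/15, -1029/50, -354/25, -801/250, -324/3125]; denominator coefficients [1, 24/5, 189/25, 108/25, 81/125].

Taylor coefficients needed (read off): a_0 = -41/18, a_1 = -4/5, a_2 = 12/25, a_3 = -72/125, a_4 = 108/125, a_5 = -4536/3125, a_6 = 40824/15625, a_7 = -384912/78125, a_8 = 3752892/390625, a_9 = -7505784/390625.
Write the denominator as Q(γ) = 1 + q1*γ + q2*γ^2 + q3*γ^3 + q4*γ^4. Requiring Q*f - P = O(γ^10) with deg P <= 5 kills the coefficients of γ^6..γ^9 in Q*f:
  γ^6: a_6 + q1*a_5 + q2*a_4 + q3*a_3 + q4*a_2 = 0, i.e. 40824/15625 + (-4536/3125)*q1 + (108/125)*q2 + (-72/125)*q3 + (12/25)*q4 = 0.
  γ^7: a_7 + q1*a_6 + q2*a_5 + q3*a_4 + q4*a_3 = 0, i.e. -384912/78125 + (40824/15625)*q1 + (-4536/3125)*q2 + (108/125)*q3 + (-72/125)*q4 = 0.
  γ^8: a_8 + q1*a_7 + q2*a_6 + q3*a_5 + q4*a_4 = 0, i.e. 3752892/390625 + (-384912/78125)*q1 + (40824/15625)*q2 + (-4536/3125)*q3 + (108/125)*q4 = 0.
  γ^9: a_9 + q1*a_8 + q2*a_7 + q3*a_6 + q4*a_5 = 0, i.e. -7505784/390625 + (3752892/390625)*q1 + (-384912/78125)*q2 + (40824/15625)*q3 + (-4536/3125)*q4 = 0.
Solving this linear system: q1 = 24/5, q2 = 189/25, q3 = 108/25, q4 = 81/125.
The numerator is Q*f truncated at degree 5: P0 = a_0 = -41/18; P1 = a_1 + q1*a_0 = -176/15; P2 = a_2 + q1*a_1 + q2*a_0 = -1029/50; P3 = a_3 + q1*a_2 + q2*a_1 + q3*a_0 = -354/25; P4 = a_4 + q1*a_3 + q2*a_2 + q3*a_1 + q4*a_0 = -801/250; P5 = a_5 + q1*a_4 + q2*a_3 + q3*a_2 + q4*a_1 = -324/3125.


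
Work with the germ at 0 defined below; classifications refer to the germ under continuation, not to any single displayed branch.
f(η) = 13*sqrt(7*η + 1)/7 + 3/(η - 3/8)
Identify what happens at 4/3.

Denominator factors: η - 3/8 = 23/24 at η = 4/3 — none vanishes.
Branch term sqrt(1 - η/(-1/7)): argument at 4/3 is 31/3, nonzero, so 4/3 is not its branch point (a point on a principal cut is still regular for the continued germ).
So the germ continues analytically to 4/3.

The point is a regular point.


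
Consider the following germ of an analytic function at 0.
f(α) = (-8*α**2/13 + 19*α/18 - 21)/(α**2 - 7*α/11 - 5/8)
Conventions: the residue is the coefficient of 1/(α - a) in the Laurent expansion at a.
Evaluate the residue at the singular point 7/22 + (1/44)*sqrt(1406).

The factor α**2 - 7*α/11 - 5/8 splits as (α - a)(α - a') with a = 7/22 + (1/44)*sqrt(1406), a' = 7/22 - (1/44)*sqrt(1406). At the order-1 pole a set g(α) = (α - a)*f(α) = [-8*α**2/13 + 19*α/18 - 21] / (α - a').
Simple pole: residue = g(a) at a = 7/22 + (1/44)*sqrt(1406), which is 1709/5148 - (1199005/3619044)*sqrt(1406).

The residue is 1709/5148 - (1199005/3619044)*sqrt(1406).


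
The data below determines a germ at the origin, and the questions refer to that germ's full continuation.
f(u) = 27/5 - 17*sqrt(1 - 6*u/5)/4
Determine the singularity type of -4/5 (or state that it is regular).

There is no denominator, hence no pole anywhere.
Branch term sqrt(1 - u/(5/6)): argument at -4/5 is 49/25, nonzero, so -4/5 is not its branch point (a point on a principal cut is still regular for the continued germ).
So the germ continues analytically to -4/5.

The point is a regular point.


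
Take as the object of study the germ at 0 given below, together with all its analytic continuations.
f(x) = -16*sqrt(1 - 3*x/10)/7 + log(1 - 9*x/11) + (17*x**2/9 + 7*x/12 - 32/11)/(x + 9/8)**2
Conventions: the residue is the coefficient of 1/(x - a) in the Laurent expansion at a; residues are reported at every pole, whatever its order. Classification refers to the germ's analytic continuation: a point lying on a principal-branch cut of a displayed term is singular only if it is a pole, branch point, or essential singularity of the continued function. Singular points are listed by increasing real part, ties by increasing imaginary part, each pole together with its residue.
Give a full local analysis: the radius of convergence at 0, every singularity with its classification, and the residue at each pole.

Radius of convergence at 0: 9/8.
At -9/8: a pole of order 2; residue -11/3.
At 11/9: a logarithmic branch point.
At 10/3: an algebraic (square-root) branch point.

Denominator factor (x + 9/8)^2: pole of order 2 at -9/8, modulus 9/8.
Branch term (-16/7)*sqrt(1 - x/(10/3)): its argument vanishes at x = 10/3, a square-root branch point, modulus 10/3.
Branch term (1)*log(1 - x/(11/9)): its argument vanishes at x = 11/9, a logarithmic branch point, modulus 11/9.
The radius of convergence is the smallest modulus among the singular points: 9/8.
The branch terms are analytic at -9/8 and contribute nothing to the residue; only the rational part matters.
At the order-2 pole -9/8 set g(x) = (x - (-9/8))^2*(rational part) = 17*x**2/9 + 7*x/12 - 32/11.
Order-2 pole: residue = g'(a); g'(-9/8) = -11/3, so the residue is -11/3.
List the singular points by increasing real part (a conjugate pair: the negative imaginary part first).


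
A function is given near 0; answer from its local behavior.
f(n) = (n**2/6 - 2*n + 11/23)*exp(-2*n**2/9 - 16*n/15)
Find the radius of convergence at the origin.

The factor exp(-2*n**2/9 - 16*n/15) is entire and contributes no finite singular point.
The polynomial part has no poles.
No finite singular points: the Taylor series at 0 converges everywhere.

The radius of convergence is infinite.


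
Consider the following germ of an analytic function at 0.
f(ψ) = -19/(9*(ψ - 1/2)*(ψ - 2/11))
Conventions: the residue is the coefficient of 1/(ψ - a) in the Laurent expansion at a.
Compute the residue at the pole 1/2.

The residue is -418/63.

At the order-1 pole 1/2 set g(ψ) = (ψ - (1/2))*f(ψ) = -19/(9*(ψ - 2/11)).
Simple pole: residue = g(a) at a = 1/2, which is -418/63.


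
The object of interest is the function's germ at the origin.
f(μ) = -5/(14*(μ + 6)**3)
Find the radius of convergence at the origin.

The radius of convergence is 6.

Denominator factor (μ + 6)^3: pole of order 3 at -6, modulus 6.
The radius of convergence is the smallest modulus among the singular points: 6.


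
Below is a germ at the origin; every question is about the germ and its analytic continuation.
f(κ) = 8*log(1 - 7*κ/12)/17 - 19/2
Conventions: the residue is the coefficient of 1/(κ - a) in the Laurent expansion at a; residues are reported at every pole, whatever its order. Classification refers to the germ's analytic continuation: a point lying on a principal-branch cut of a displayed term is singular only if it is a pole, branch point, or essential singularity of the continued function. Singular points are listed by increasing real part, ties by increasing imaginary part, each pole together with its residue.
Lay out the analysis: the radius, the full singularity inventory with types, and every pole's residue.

Branch term (8/17)*log(1 - κ/(12/7)): its argument vanishes at κ = 12/7, a logarithmic branch point, modulus 12/7.
The radius of convergence is the smallest modulus among the singular points: 12/7.

Radius of convergence at 0: 12/7.
At 12/7: a logarithmic branch point.


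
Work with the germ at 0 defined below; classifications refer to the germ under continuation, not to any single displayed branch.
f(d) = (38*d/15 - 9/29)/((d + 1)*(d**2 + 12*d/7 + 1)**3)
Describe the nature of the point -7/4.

The point is a regular point.

Denominator factors: d + 1 = -3/4 at d = -7/4; d**2 + 12*d/7 + 1 = 17/16 at d = -7/4 — none vanishes.
So the germ continues analytically to -7/4.


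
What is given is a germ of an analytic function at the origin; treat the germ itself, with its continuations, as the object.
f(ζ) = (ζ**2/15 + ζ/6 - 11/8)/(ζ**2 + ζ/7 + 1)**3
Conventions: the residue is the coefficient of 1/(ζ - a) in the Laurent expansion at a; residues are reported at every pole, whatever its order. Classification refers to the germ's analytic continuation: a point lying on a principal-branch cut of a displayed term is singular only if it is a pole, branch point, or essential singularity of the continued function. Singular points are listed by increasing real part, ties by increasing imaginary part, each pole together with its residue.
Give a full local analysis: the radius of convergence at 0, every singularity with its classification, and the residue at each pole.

Radius of convergence at 0: 1.
At (-1/14) - ((1/14)*sqrt(195))*i: a pole of order 3; residue -((2751889/148297500)*sqrt(195))*i.
At (-1/14) + ((1/14)*sqrt(195))*i: a pole of order 3; residue ((2751889/148297500)*sqrt(195))*i.


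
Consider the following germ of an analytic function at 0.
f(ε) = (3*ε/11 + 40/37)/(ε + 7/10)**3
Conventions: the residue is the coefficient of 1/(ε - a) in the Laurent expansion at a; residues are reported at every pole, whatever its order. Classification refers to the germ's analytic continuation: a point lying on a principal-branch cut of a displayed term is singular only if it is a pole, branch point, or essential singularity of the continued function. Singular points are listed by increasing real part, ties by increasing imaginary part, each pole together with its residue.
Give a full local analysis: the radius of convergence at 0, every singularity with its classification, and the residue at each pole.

Denominator factor (ε + 7/10)^3: pole of order 3 at -7/10, modulus 7/10.
The radius of convergence is the smallest modulus among the singular points: 7/10.
At the order-3 pole -7/10 set g(ε) = (ε - (-7/10))^3*f(ε) = 3*ε/11 + 40/37.
Order-3 pole: residue = g''(a)/2; g''(-7/10) = 0, so the residue is 0.

Radius of convergence at 0: 7/10.
At -7/10: a pole of order 3; residue 0.


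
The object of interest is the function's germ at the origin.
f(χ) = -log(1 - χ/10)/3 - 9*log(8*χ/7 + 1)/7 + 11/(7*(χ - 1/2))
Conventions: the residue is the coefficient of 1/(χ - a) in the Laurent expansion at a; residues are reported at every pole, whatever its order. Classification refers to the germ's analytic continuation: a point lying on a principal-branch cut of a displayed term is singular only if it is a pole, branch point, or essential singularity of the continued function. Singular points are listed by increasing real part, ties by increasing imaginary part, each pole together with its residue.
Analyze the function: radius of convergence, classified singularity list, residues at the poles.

Denominator factor (χ - 1/2): pole of order 1 at 1/2, modulus 1/2.
Branch term (-1/3)*log(1 - χ/(10)): its argument vanishes at χ = 10, a logarithmic branch point, modulus 10.
Branch term (-9/7)*log(1 - χ/(-7/8)): its argument vanishes at χ = -7/8, a logarithmic branch point, modulus 7/8.
The radius of convergence is the smallest modulus among the singular points: 1/2.
The branch terms are analytic at 1/2 and contribute nothing to the residue; only the rational part matters.
At the order-1 pole 1/2 set g(χ) = (χ - (1/2))*(rational part) = 11/7.
Simple pole: residue = g(a) at a = 1/2, which is 11/7.
List the singular points by increasing real part (a conjugate pair: the negative imaginary part first).

Radius of convergence at 0: 1/2.
At -7/8: a logarithmic branch point.
At 1/2: a pole of order 1; residue 11/7.
At 10: a logarithmic branch point.


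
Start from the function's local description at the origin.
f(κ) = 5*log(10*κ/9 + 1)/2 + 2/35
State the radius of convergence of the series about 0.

The radius of convergence is 9/10.

Branch term (5/2)*log(1 - κ/(-9/10)): its argument vanishes at κ = -9/10, a logarithmic branch point, modulus 9/10.
The radius of convergence is the smallest modulus among the singular points: 9/10.


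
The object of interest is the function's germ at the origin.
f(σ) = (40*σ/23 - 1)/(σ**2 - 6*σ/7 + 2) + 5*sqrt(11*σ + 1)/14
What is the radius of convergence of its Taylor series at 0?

Denominator factor (σ**2 - 6*σ/7 + 2): discriminant -356/49, complex-conjugate roots (3/7) + ((1/7)*sqrt(89))*i and (3/7) - ((1/7)*sqrt(89))*i; poles of order 1, moduli sqrt(2) and sqrt(2).
Branch term (5/14)*sqrt(1 - σ/(-1/11)): its argument vanishes at σ = -1/11, a square-root branch point, modulus 1/11.
The radius of convergence is the smallest modulus among the singular points: 1/11.

The radius of convergence is 1/11.


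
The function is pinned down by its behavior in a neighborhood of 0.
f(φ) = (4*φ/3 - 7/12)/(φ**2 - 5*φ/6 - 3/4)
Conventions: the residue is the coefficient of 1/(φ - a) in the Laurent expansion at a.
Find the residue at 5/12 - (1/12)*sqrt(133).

The residue is 2/3 + (1/798)*sqrt(133).

The factor φ**2 - 5*φ/6 - 3/4 splits as (φ - a)(φ - a') with a = 5/12 - (1/12)*sqrt(133), a' = 5/12 + (1/12)*sqrt(133). At the order-1 pole a set g(φ) = (φ - a)*f(φ) = [4*φ/3 - 7/12] / (φ - a').
Simple pole: residue = g(a) at a = 5/12 - (1/12)*sqrt(133), which is 2/3 + (1/798)*sqrt(133).


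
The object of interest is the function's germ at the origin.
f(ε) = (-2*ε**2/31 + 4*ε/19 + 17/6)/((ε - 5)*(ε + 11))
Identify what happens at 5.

The denominator factor ε - 5 vanishes at 5 and appears to the power 1; the numerator there equals 8033/3534, nonzero, and no other factor vanishes.
Hence a pole whose order is the multiplicity, 1.

The point is a pole of order 1.


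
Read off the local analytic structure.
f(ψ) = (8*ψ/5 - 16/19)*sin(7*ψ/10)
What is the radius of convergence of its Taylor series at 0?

The radius of convergence is infinite.

The factor sin(7*ψ/10) is entire and contributes no finite singular point.
The polynomial part has no poles.
No finite singular points: the Taylor series at 0 converges everywhere.


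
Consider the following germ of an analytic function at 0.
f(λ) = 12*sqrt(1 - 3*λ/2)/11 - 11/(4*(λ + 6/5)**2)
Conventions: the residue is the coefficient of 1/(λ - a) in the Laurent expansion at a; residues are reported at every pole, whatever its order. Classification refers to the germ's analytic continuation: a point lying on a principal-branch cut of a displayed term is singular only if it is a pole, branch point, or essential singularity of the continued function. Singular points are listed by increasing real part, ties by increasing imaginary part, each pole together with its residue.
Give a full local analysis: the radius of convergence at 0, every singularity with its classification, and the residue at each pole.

Radius of convergence at 0: 2/3.
At -6/5: a pole of order 2; residue 0.
At 2/3: an algebraic (square-root) branch point.

Denominator factor (λ + 6/5)^2: pole of order 2 at -6/5, modulus 6/5.
Branch term (12/11)*sqrt(1 - λ/(2/3)): its argument vanishes at λ = 2/3, a square-root branch point, modulus 2/3.
The radius of convergence is the smallest modulus among the singular points: 2/3.
The branch term is analytic at -6/5 and contributes nothing to the residue; only the rational part matters.
At the order-2 pole -6/5 set g(λ) = (λ - (-6/5))^2*(rational part) = -11/4.
Order-2 pole: residue = g'(a); g'(-6/5) = 0, so the residue is 0.
List the singular points by increasing real part (a conjugate pair: the negative imaginary part first).


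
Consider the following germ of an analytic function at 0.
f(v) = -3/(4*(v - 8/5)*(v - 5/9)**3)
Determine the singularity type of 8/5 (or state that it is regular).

The point is a pole of order 1.

The denominator factor v - 8/5 vanishes at 8/5 and appears to the power 1; the numerator there equals -3/4, nonzero, and no other factor vanishes.
Hence a pole whose order is the multiplicity, 1.


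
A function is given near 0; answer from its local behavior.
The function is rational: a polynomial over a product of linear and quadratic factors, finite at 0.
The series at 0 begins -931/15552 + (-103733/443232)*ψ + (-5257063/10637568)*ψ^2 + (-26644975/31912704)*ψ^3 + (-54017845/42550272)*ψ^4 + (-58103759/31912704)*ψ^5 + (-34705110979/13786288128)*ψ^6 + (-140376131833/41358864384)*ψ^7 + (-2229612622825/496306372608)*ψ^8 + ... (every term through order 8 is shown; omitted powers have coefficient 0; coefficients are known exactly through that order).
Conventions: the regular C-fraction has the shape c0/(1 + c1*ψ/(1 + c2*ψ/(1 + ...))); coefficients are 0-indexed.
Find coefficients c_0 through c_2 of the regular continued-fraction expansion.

Taylor coefficients (read off): a_0 = -931/15552, a_1 = -103733/443232, a_2 = -5257063/10637568.
c0 = a_0 = -931/15552. Peel one level at a time: if S = 1 + c*ψ/S' with S'(0) = 1, then c is the ψ-coefficient of S and S' = c*ψ/(S - 1).
S_1 = c0/f = 1 + (-4234/1083)*ψ + (10992139/1563852)*ψ^2 + ...; c1 = -4234/1083.
S_2 = c1*ψ/(S_1 - 1) = 1 + (10992139/6113896)*ψ + ...; c2 = 10992139/6113896.

The regular C-fraction coefficients are [-931/15552, -4234/1083, 10992139/6113896].


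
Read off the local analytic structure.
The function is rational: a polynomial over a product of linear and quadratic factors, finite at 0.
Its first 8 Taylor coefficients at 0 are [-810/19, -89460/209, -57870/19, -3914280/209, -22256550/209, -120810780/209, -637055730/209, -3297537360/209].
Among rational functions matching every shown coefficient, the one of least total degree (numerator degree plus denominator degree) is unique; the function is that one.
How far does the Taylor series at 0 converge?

No rational of total degree below 4 reproduces all 8 coefficients; solving the [1/3] Pade equations on them gives f(ψ) = (18/19 - 10*ψ/11)/((ψ - 1/3)**2*(ψ - 1/5)), whose expansion matches every shown term.
Denominator factor (ψ - 1/3)^2: pole of order 2 at 1/3, modulus 1/3.
Denominator factor (ψ - 1/5): pole of order 1 at 1/5, modulus 1/5.
The radius of convergence is the smallest modulus among the singular points: 1/5.

The radius of convergence is 1/5.


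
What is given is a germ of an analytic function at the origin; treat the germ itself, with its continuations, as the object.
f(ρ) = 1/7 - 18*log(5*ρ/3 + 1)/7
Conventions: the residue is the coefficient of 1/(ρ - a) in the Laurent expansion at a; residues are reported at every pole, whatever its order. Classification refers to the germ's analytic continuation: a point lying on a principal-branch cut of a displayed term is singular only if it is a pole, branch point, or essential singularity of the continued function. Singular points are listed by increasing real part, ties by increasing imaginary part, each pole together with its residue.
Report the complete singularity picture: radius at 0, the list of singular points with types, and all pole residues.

Branch term (-18/7)*log(1 - ρ/(-3/5)): its argument vanishes at ρ = -3/5, a logarithmic branch point, modulus 3/5.
The radius of convergence is the smallest modulus among the singular points: 3/5.

Radius of convergence at 0: 3/5.
At -3/5: a logarithmic branch point.


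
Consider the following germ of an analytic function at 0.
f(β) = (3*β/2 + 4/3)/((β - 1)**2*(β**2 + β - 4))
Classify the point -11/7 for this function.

The point is a regular point.

Denominator factors: β - 1 = -18/7 at β = -11/7; β**2 + β - 4 = -152/49 at β = -11/7 — none vanishes.
So the germ continues analytically to -11/7.


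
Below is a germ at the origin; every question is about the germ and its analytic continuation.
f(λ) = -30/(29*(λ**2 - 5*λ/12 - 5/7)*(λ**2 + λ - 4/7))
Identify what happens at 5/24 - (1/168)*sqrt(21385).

The denominator factor λ**2 - 5*λ/12 - 5/7 vanishes at 5/24 - (1/168)*sqrt(21385) and appears to the power 1; the numerator there equals -30/29, nonzero, and no other factor vanishes.
Hence a pole whose order is the multiplicity, 1.

The point is a pole of order 1.


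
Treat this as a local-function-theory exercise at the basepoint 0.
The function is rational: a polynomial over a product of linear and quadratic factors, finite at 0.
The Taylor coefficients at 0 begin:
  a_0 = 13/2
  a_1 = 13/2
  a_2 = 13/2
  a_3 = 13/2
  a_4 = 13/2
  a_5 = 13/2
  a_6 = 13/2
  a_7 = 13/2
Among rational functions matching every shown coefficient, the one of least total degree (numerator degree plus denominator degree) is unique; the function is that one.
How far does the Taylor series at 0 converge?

The radius of convergence is 1.

No rational of total degree below 1 reproduces all 8 coefficients; solving the [0/1] Pade equations on them gives f(ε) = -13/(2*(ε - 1)), whose expansion matches every shown term.
Denominator factor (ε - 1): pole of order 1 at 1, modulus 1.
The radius of convergence is the smallest modulus among the singular points: 1.


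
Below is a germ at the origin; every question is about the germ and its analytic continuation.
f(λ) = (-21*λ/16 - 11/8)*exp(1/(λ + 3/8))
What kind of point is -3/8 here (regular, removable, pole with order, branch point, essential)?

The exponent 1/(λ - (-3/8)) has a pole at -3/8, so exp(1/(λ - (-3/8))) takes every nonzero value near it: an essential singularity (not a pole of any order).

The point is an essential singularity.


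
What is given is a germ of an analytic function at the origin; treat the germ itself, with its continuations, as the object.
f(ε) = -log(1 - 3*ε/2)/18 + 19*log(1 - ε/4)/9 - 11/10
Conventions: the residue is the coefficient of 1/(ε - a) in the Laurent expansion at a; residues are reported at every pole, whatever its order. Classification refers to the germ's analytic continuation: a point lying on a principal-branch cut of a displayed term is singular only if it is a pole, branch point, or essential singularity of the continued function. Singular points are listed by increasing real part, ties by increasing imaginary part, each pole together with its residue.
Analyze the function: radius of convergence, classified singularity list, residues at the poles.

Branch term (-1/18)*log(1 - ε/(2/3)): its argument vanishes at ε = 2/3, a logarithmic branch point, modulus 2/3.
Branch term (19/9)*log(1 - ε/(4)): its argument vanishes at ε = 4, a logarithmic branch point, modulus 4.
The radius of convergence is the smallest modulus among the singular points: 2/3.
List the singular points by increasing real part (a conjugate pair: the negative imaginary part first).

Radius of convergence at 0: 2/3.
At 2/3: a logarithmic branch point.
At 4: a logarithmic branch point.


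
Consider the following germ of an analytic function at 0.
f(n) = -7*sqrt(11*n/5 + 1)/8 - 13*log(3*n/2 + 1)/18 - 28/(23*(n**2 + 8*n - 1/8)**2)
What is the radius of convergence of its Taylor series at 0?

The radius of convergence is -4 + (1/4)*sqrt(258).

Denominator factor (n**2 + 8*n - 1/8)^2: discriminant 129/2, real irrational roots -4 + (1/4)*sqrt(258) and -4 - (1/4)*sqrt(258); poles of order 2, moduli -4 + (1/4)*sqrt(258) and 4 + (1/4)*sqrt(258).
Branch term (-13/18)*log(1 - n/(-2/3)): its argument vanishes at n = -2/3, a logarithmic branch point, modulus 2/3.
Branch term (-7/8)*sqrt(1 - n/(-5/11)): its argument vanishes at n = -5/11, a square-root branch point, modulus 5/11.
The radius of convergence is the smallest modulus among the singular points: -4 + (1/4)*sqrt(258).


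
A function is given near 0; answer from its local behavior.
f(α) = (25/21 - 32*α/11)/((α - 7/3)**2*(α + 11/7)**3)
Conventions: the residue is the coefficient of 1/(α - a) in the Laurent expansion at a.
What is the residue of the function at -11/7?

The residue is -11622555/497333936.

At the order-3 pole -11/7 set g(α) = (α - (-11/7))^3*f(α) = (25/21 - 32*α/11)/(α - 7/3)**2.
Order-3 pole: residue = g''(a)/2; g''(-11/7) = -11622555/248666968, so the residue is -11622555/497333936.


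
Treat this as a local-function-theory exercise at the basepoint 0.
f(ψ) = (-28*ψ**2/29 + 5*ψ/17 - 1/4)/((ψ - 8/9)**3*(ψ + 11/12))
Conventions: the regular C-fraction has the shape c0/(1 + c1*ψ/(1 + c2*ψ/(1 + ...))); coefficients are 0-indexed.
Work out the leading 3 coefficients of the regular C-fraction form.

Taylor coefficients (expand at 0): a_0 = 2187/5632, a_1 = 3623859/8425472, a_2 = 26204596821/10750902272.
c0 = a_0 = 2187/5632. Peel one level at a time: if S = 1 + c*ψ/S' with S'(0) = 1, then c is the ψ-coefficient of S and S' = c*ψ/(S - 1).
S_1 = c0/f = 1 + (-1657/1496)*ψ + (-29796691/5900224)*ψ^2 + ...; c1 = -1657/1496.
S_2 = c1*ψ/(S_1 - 1) = 1 + (-29796691/6535208)*ψ + ...; c2 = -29796691/6535208.

The regular C-fraction coefficients are [2187/5632, -1657/1496, -29796691/6535208].


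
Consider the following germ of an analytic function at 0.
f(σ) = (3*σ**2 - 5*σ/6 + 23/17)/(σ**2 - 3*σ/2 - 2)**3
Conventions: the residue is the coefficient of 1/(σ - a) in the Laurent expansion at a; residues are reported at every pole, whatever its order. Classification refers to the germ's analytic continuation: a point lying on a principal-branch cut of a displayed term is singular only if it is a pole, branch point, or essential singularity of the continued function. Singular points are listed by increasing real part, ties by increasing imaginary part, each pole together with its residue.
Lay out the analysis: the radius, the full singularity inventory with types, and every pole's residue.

Radius of convergence at 0: -3/4 + (1/4)*sqrt(41).
At 3/4 - (1/4)*sqrt(41): a pole of order 3; residue (480/1171657)*sqrt(41).
At 3/4 + (1/4)*sqrt(41): a pole of order 3; residue -(480/1171657)*sqrt(41).


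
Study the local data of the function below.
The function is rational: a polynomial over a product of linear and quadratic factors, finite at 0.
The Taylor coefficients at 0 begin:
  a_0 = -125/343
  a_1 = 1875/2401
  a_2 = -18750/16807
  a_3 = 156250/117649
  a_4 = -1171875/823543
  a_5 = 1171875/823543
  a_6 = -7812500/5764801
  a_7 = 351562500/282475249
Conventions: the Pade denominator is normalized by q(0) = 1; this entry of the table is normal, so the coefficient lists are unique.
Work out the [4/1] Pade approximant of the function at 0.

The Pade approximant has numerator coefficients [-125/343, 1000/2401, -5625/16807, 25000/117649, -78125/823543]; denominator coefficients [1, 1].

Taylor coefficients needed (read off): a_0 = -125/343, a_1 = 1875/2401, a_2 = -18750/16807, a_3 = 156250/117649, a_4 = -1171875/823543, a_5 = 1171875/823543.
Write the denominator as Q(u) = 1 + q1*u. Requiring Q*f - P = O(u^6) with deg P <= 4 kills the coefficients of u^5..u^5 in Q*f:
  u^5: a_5 + q1*a_4 = 0, i.e. 1171875/823543 + (-1171875/823543)*q1 = 0.
Solving this linear system: q1 = 1.
The numerator is Q*f truncated at degree 4: P0 = a_0 = -125/343; P1 = a_1 + q1*a_0 = 1000/2401; P2 = a_2 + q1*a_1 = -5625/16807; P3 = a_3 + q1*a_2 = 25000/117649; P4 = a_4 + q1*a_3 = -78125/823543.


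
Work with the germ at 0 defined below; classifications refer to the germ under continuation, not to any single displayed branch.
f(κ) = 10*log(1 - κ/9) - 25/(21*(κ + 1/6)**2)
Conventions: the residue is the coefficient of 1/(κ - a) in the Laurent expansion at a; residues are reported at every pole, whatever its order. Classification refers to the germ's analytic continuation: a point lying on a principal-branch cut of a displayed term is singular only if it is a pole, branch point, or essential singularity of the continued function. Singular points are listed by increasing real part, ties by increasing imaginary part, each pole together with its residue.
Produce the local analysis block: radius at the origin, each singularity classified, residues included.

Radius of convergence at 0: 1/6.
At -1/6: a pole of order 2; residue 0.
At 9: a logarithmic branch point.

Denominator factor (κ + 1/6)^2: pole of order 2 at -1/6, modulus 1/6.
Branch term (10)*log(1 - κ/(9)): its argument vanishes at κ = 9, a logarithmic branch point, modulus 9.
The radius of convergence is the smallest modulus among the singular points: 1/6.
The branch term is analytic at -1/6 and contributes nothing to the residue; only the rational part matters.
At the order-2 pole -1/6 set g(κ) = (κ - (-1/6))^2*(rational part) = -25/21.
Order-2 pole: residue = g'(a); g'(-1/6) = 0, so the residue is 0.
List the singular points by increasing real part (a conjugate pair: the negative imaginary part first).


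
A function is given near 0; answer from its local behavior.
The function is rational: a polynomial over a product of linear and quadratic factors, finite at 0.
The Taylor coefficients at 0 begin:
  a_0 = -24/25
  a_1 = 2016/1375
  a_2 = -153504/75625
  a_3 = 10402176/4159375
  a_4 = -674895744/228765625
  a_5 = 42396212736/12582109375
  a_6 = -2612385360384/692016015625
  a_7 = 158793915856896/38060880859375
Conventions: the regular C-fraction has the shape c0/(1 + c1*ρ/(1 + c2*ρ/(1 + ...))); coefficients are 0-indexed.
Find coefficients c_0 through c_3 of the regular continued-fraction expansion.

The regular C-fraction coefficients are [-24/25, 84/55, -1/7, 31/21].

Taylor coefficients (read off): a_0 = -24/25, a_1 = 2016/1375, a_2 = -153504/75625, a_3 = 10402176/4159375.
c0 = a_0 = -24/25. Peel one level at a time: if S = 1 + c*ρ/S' with S'(0) = 1, then c is the ρ-coefficient of S and S' = c*ρ/(S - 1).
S_1 = c0/f = 1 + (84/55)*ρ + (12/55)*ρ^2 + ...; c1 = 84/55.
S_2 = c1*ρ/(S_1 - 1) = 1 + (-1/7)*ρ + (31/147)*ρ^2 + ...; c2 = -1/7.
S_3 = c2*ρ/(S_2 - 1) = 1 + (31/21)*ρ + ...; c3 = 31/21.


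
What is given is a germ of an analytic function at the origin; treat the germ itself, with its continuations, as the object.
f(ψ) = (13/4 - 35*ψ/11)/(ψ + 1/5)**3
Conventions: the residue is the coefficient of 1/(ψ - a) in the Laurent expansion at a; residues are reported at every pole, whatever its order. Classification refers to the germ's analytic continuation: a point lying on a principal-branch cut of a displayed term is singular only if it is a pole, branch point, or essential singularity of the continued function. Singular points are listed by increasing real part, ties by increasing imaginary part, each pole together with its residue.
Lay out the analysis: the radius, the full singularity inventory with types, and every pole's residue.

Denominator factor (ψ + 1/5)^3: pole of order 3 at -1/5, modulus 1/5.
The radius of convergence is the smallest modulus among the singular points: 1/5.
At the order-3 pole -1/5 set g(ψ) = (ψ - (-1/5))^3*f(ψ) = 13/4 - 35*ψ/11.
Order-3 pole: residue = g''(a)/2; g''(-1/5) = 0, so the residue is 0.

Radius of convergence at 0: 1/5.
At -1/5: a pole of order 3; residue 0.


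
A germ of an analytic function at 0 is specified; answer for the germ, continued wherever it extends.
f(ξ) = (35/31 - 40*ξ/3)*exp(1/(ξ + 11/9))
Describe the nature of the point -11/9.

The exponent 1/(ξ - (-11/9)) has a pole at -11/9, so exp(1/(ξ - (-11/9))) takes every nonzero value near it: an essential singularity (not a pole of any order).

The point is an essential singularity.


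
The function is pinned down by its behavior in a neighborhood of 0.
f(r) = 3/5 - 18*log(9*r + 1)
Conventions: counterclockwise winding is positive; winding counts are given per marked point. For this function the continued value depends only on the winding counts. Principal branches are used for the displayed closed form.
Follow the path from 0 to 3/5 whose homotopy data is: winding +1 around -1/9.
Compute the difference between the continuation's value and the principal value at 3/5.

The rational part is single-valued and drops out of the difference; each branch term changes only by its own monodromy.
(-18)*log(1 - r/(-1/9)): each positive loop around -1/9 adds 2*pi*i to the log, so winding +1 contributes (-18)*(1)*2*pi*i = -(36)*pi*i.
Summing the contributions at r = 3/5 gives -(36)*pi*i.

Continued minus principal equals -(36)*pi*i.
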